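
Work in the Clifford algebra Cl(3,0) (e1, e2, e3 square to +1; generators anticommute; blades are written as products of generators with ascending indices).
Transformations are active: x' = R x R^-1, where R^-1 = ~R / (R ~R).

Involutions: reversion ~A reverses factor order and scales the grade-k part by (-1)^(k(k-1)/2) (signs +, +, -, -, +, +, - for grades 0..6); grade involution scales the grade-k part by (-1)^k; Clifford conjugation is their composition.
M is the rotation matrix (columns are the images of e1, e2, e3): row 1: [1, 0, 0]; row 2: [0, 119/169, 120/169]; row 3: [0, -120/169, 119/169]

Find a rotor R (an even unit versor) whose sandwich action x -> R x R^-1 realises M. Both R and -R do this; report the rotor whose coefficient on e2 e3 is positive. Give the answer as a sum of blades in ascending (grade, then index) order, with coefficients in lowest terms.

Method: write R = a + b12*e1 e2 + b13*e1 e3 + b23*e2 e3 with a^2 + b12^2 + b13^2 + b23^2 = 1 (so R^-1 = ~R). Expanding the columns R e_j ~R gives tr M = 4a^2 - 1 and, from the antisymmetric part, M21 - M12 = -4a*b12, M13 - M31 = 4a*b13, M32 - M23 = -4a*b23.
Here tr M = 407/169, so a^2 = (1 + tr M)/4 = 144/169 and a = ±12/13. Taking a = 12/13: M21 - M12 = 0, M13 - M31 = 0, M32 - M23 = -240/169, giving b12 = 0, b13 = 0, b23 = 5/13, i.e. R = 12/13 + 5/13*e2 e3.
Its e2 e3 coefficient is already positive.
Answer: 12/13 + 5/13*e2 e3. Recall the cover is two-to-one: with M of trace 407/169, both preimages act alike, and the stated e2 e3 sign chooses the sheet.


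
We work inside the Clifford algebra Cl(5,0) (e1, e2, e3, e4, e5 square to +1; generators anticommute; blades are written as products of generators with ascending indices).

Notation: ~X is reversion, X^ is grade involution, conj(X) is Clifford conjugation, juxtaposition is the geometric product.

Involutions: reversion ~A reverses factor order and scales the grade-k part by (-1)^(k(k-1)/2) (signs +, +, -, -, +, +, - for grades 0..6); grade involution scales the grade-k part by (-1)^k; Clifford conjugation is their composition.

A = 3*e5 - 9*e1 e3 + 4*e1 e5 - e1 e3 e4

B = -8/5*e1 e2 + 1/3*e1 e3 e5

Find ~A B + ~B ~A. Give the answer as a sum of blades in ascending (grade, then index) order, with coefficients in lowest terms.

first term: -4/3*e3 - 3*e5 + e1 e3 - 72/5*e2 e3 + 32/5*e2 e5 - 1/3*e4 e5 - 24/5*e1 e2 e5 - 8/5*e2 e3 e4
second term: 4/3*e3 + 3*e5 - e1 e3 - 72/5*e2 e3 + 32/5*e2 e5 - 1/3*e4 e5 + 24/5*e1 e2 e5 - 8/5*e2 e3 e4
Answer: -144/5*e2 e3 + 64/5*e2 e5 - 2/3*e4 e5 - 16/5*e2 e3 e4


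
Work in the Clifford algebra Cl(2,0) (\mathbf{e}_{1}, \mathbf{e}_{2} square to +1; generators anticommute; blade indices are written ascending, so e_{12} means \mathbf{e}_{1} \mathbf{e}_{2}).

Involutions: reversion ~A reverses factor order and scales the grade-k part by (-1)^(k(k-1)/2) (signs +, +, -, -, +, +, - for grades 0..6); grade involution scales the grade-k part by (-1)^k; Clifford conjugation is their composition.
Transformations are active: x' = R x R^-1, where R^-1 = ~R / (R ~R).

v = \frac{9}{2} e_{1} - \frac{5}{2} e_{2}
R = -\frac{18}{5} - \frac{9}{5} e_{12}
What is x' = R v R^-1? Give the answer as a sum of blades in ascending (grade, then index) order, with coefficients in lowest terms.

~R = -\frac{18}{5} + \frac{9}{5} e_{12}, and R ~R = \frac{81}{5}, so R^-1 = ~R / (\frac{81}{5}).
R v = -\frac{117}{10} e_{1} + \frac{171}{10} e_{2}
Answer: \frac{7}{10} e_{1} - \frac{51}{10} e_{2}


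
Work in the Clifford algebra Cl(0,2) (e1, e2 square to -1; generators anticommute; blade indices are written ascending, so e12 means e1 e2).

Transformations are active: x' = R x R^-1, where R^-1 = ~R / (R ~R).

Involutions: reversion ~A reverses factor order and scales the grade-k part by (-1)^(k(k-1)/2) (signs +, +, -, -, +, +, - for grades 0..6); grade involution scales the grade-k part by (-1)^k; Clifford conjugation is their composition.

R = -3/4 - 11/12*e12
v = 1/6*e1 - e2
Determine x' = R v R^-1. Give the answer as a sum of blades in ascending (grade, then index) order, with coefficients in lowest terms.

~R = -3/4 + 11/12*e12, and R ~R = 101/72, so R^-1 = ~R / (101/72).
R v = -25/24*e1 + 43/72*e2
Answer: 287/303*e1 + 73/202*e2


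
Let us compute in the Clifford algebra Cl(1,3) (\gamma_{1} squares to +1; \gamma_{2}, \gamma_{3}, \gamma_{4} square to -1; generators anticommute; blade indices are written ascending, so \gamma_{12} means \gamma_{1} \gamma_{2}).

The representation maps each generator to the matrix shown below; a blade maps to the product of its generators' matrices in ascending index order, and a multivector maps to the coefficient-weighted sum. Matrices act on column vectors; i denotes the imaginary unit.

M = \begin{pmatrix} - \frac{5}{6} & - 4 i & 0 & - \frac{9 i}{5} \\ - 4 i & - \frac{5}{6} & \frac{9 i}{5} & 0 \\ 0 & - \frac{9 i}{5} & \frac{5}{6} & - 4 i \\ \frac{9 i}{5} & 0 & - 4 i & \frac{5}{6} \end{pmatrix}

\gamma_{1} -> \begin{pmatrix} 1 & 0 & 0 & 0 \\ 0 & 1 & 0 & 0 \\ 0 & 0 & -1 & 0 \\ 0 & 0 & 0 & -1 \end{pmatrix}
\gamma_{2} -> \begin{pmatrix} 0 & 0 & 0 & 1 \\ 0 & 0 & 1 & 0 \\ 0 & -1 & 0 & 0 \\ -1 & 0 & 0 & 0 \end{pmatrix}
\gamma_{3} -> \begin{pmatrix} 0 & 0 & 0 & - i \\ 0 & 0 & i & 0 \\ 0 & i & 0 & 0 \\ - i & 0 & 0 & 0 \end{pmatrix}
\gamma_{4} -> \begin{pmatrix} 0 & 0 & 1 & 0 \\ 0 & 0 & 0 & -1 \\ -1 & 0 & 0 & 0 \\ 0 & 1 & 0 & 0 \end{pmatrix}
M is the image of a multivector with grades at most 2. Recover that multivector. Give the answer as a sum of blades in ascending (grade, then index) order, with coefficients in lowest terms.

Method: the blade images are trace-orthogonal — tr(rho(e_A) rho(e_B)^-1) = 4 if A = B and 0 otherwise — and rho(e_A)^-1 = (e_A)^2 * rho(e_A) with (e_A)^2 = +1 or -1, so the coefficient of e_A in the preimage is (e_A)^2 * tr(M rho(e_A))/4.
Nonzero projections over blades of grade <= 2: \gamma_{1}: (\gamma_{1})^2 = +1, tr(M rho(\gamma_{1})) = - \frac{10}{3}, coefficient -\frac{5}{6}; \gamma_{13}: (\gamma_{13})^2 = +1, tr(M rho(\gamma_{13})) = \frac{36}{5}, coefficient \frac{9}{5}; \gamma_{34}: (\gamma_{34})^2 = -1, tr(M rho(\gamma_{34})) = -16, coefficient 4. Every other blade of grade <= 2 projects to 0.
Answer: -\frac{5}{6} \gamma_{1} + \frac{9}{5} \gamma_{13} + 4 \gamma_{34}


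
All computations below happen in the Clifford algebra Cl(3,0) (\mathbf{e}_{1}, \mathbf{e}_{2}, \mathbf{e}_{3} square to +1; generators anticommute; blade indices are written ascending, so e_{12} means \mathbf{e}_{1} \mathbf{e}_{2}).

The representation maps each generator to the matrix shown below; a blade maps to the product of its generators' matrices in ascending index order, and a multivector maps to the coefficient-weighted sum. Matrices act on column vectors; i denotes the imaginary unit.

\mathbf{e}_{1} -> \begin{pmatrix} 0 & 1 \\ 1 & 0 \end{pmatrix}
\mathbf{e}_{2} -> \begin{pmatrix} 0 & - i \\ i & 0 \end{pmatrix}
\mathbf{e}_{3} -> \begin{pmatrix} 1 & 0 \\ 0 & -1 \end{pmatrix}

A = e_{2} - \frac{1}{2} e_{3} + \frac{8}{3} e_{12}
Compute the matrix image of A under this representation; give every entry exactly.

Bivector images (products of the table entries): rho(e_{12}) = rho(\mathbf{e}_{1})rho(\mathbf{e}_{2}) = \begin{pmatrix} i & 0 \\ 0 & - i \end{pmatrix}.
M = (1)*rho(e_{2}) + (-\frac{1}{2})*rho(e_{3}) + (\frac{8}{3})*rho(e_{12}), summed entrywise:
Answer: \begin{pmatrix} - \frac{1}{2} + \frac{8 i}{3} & - i \\ i & \frac{1}{2} - \frac{8 i}{3} \end{pmatrix}


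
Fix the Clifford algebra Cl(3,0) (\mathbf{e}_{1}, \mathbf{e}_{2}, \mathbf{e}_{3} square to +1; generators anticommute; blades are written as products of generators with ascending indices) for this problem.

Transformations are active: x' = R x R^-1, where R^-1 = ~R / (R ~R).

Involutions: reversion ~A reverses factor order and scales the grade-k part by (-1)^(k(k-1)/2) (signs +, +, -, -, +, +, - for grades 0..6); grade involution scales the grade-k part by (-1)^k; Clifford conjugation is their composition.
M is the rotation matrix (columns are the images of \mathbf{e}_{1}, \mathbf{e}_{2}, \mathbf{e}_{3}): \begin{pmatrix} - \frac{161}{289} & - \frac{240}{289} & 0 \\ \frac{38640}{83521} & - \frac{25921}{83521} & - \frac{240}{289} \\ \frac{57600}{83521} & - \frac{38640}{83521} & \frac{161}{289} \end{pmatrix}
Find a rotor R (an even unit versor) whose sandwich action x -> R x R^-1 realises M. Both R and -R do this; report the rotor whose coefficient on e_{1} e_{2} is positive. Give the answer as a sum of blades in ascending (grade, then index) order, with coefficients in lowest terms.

Method: write R = a + b12*e_{1} e_{2} + b13*e_{1} e_{3} + b23*e_{2} e_{3} with a^2 + b12^2 + b13^2 + b23^2 = 1 (so R^-1 = ~R). Expanding the columns R e_j ~R gives tr M = 4a^2 - 1 and, from the antisymmetric part, M21 - M12 = -4a*b12, M13 - M31 = 4a*b13, M32 - M23 = -4a*b23.
Here tr M = -\frac{25921}{83521}, so a^2 = (1 + tr M)/4 = \frac{14400}{83521} and a = ±\frac{120}{289}. Taking a = \frac{120}{289}: M21 - M12 = \frac{108000}{83521}, M13 - M31 = -\frac{57600}{83521}, M32 - M23 = \frac{30720}{83521}, giving b12 = -\frac{225}{289}, b13 = -\frac{120}{289}, b23 = -\frac{64}{289}, i.e. R = \frac{120}{289} - \frac{225}{289} e_{1} e_{2} - \frac{120}{289} e_{1} e_{3} - \frac{64}{289} e_{2} e_{3}.
Its e_{1} e_{2} coefficient is negative, so report the other preimage -R.
Answer: -\frac{120}{289} + \frac{225}{289} e_{1} e_{2} + \frac{120}{289} e_{1} e_{3} + \frac{64}{289} e_{2} e_{3}. Recall the cover is two-to-one: with M of trace -\frac{25921}{83521}, both preimages act alike, and the stated e_{1} e_{2} sign chooses the sheet.


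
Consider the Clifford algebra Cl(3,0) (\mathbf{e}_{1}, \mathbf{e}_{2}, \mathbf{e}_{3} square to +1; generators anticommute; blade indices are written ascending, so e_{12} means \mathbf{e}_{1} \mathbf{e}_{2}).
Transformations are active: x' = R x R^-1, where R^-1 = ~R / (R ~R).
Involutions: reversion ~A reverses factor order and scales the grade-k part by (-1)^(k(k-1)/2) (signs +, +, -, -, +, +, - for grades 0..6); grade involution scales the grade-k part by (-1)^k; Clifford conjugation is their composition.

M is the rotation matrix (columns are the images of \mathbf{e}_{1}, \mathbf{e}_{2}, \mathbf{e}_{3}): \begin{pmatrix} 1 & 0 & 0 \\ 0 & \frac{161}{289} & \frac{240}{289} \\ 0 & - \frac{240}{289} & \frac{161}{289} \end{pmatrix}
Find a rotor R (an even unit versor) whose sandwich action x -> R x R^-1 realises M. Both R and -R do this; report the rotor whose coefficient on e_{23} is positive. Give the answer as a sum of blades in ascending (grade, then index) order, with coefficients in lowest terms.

Method: write R = a + b12*e_{12} + b13*e_{13} + b23*e_{23} with a^2 + b12^2 + b13^2 + b23^2 = 1 (so R^-1 = ~R). Expanding the columns R e_j ~R gives tr M = 4a^2 - 1 and, from the antisymmetric part, M21 - M12 = -4a*b12, M13 - M31 = 4a*b13, M32 - M23 = -4a*b23.
Here tr M = \frac{611}{289}, so a^2 = (1 + tr M)/4 = \frac{225}{289} and a = ±\frac{15}{17}. Taking a = \frac{15}{17}: M21 - M12 = 0, M13 - M31 = 0, M32 - M23 = -\frac{480}{289}, giving b12 = 0, b13 = 0, b23 = \frac{8}{17}, i.e. R = \frac{15}{17} + \frac{8}{17} e_{23}.
Its e_{23} coefficient is already positive.
Answer: \frac{15}{17} + \frac{8}{17} e_{23}. Why the constraint matters: R and -R act identically through the sandwich — M has trace \frac{611}{289} either way — so only the sign condition on e_{23} picks one of the two preimages.


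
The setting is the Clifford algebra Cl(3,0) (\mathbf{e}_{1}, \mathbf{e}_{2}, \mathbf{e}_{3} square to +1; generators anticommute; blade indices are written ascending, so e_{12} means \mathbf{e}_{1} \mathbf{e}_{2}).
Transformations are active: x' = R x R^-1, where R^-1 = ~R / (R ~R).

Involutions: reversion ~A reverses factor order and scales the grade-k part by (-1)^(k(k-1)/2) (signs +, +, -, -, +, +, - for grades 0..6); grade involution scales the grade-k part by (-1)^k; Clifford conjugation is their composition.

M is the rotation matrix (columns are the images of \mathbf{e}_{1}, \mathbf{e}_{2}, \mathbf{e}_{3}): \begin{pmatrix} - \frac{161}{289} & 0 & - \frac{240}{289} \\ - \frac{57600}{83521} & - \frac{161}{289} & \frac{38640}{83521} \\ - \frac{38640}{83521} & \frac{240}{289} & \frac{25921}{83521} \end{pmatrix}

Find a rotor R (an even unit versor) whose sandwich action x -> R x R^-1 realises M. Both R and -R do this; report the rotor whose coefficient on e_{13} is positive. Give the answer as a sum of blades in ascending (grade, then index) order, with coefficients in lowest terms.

Method: write R = a + b12*e_{12} + b13*e_{13} + b23*e_{23} with a^2 + b12^2 + b13^2 + b23^2 = 1 (so R^-1 = ~R). Expanding the columns R e_j ~R gives tr M = 4a^2 - 1 and, from the antisymmetric part, M21 - M12 = -4a*b12, M13 - M31 = 4a*b13, M32 - M23 = -4a*b23.
Here tr M = -\frac{67137}{83521}, so a^2 = (1 + tr M)/4 = \frac{4096}{83521} and a = ±\frac{64}{289}. Taking a = \frac{64}{289}: M21 - M12 = -\frac{57600}{83521}, M13 - M31 = -\frac{30720}{83521}, M32 - M23 = \frac{30720}{83521}, giving b12 = \frac{225}{289}, b13 = -\frac{120}{289}, b23 = -\frac{120}{289}, i.e. R = \frac{64}{289} + \frac{225}{289} e_{12} - \frac{120}{289} e_{13} - \frac{120}{289} e_{23}.
Its e_{13} coefficient is negative, so report the other preimage -R.
Answer: -\frac{64}{289} - \frac{225}{289} e_{12} + \frac{120}{289} e_{13} + \frac{120}{289} e_{23}. Key observation: the double cover Spin(3) -> SO(3) sends R and -R to the same matrix (trace -\frac{67137}{83521} here), so the stated sign of the e_{13} coefficient is what selects one sheet.


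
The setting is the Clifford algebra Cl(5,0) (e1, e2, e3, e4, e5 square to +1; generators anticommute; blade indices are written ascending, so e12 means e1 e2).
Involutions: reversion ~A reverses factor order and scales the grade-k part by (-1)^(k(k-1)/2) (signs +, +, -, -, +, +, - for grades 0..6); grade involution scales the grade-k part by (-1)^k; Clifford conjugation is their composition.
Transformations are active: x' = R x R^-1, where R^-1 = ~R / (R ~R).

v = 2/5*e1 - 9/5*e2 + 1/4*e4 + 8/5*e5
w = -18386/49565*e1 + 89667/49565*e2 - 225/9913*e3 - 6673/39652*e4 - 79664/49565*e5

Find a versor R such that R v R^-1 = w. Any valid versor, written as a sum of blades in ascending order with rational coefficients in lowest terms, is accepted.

Since q(v) = q(w) = 2409/400, the sum R = v + w = 288/9913*e1 + 90/9913*e2 - 225/9913*e3 + 810/9913*e4 - 72/9913*e5 does the job whenever invertible.
Answer: 288/9913*e1 + 90/9913*e2 - 225/9913*e3 + 810/9913*e4 - 72/9913*e5


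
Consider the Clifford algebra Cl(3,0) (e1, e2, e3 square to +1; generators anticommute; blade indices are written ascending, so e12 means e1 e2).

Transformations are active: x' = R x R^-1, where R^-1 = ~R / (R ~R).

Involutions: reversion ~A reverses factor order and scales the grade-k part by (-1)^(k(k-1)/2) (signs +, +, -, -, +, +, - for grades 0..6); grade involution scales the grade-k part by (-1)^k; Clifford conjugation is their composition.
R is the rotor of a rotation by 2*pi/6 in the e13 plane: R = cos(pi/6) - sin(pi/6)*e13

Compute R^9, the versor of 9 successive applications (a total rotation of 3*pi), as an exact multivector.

Half-angle bookkeeping: 9 applications in e13 add up to rotor phase 9*pi/6 = 3*pi/2, so R^9 = cos(3*pi/2) - sin(3*pi/2)*e13.
cos(3*pi/2) = 0 and sin(3*pi/2) = -1, so R^9 = e13. The net rotation is 1*pi (after discarding 1 full turn, each of which contributes a factor -1 to the rotor); the rotor keeps the half-angle phase exactly.
Answer: e13


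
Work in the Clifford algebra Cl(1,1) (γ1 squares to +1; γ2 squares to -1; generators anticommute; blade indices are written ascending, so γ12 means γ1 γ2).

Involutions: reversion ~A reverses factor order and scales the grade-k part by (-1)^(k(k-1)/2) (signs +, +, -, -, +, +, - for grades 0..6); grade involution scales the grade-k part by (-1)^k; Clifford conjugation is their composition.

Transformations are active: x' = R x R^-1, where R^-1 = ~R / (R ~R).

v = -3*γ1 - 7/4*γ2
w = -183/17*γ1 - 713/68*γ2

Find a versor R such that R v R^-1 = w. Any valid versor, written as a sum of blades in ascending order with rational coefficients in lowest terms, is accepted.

Since q(v) = q(w) = 95/16, the sum R = v + w = -234/17*γ1 - 208/17*γ2 does the job whenever invertible.
Answer: -234/17*γ1 - 208/17*γ2


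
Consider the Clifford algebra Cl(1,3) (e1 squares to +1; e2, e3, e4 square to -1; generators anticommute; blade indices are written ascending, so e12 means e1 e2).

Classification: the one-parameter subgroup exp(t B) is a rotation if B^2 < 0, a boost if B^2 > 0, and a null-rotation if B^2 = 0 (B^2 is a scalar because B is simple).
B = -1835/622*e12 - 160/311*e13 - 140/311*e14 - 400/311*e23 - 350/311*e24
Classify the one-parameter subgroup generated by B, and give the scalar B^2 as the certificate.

B^2 term by term: the squares give (-1835/622)^2*(e12)^2 + (-160/311)^2*(e13)^2 + (-140/311)^2*(e14)^2 + (-400/311)^2*(e23)^2 + (-350/311)^2*(e24)^2 = 3367225/386884*(+1) + 25600/96721*(+1) + 19600/96721*(+1) + 160000/96721*(-1) + 122500/96721*(-1) = 25/4 (each basis 2-blade squares to minus the product of its generators' squares); cross terms between blades sharing an index anticommute and cancel; the commuting (index-disjoint) pairs give grade-4 terms 2*c*c'*(blade product), which cancel blade by blade — e1234: -112000/96721 + 112000/96721 = 0 — confirming B is simple. So B^2 = 25/4.
Answer: boost, certificate B^2 = 25/4. No conjugation can change B^2 = 25/4; the sign gives the class.


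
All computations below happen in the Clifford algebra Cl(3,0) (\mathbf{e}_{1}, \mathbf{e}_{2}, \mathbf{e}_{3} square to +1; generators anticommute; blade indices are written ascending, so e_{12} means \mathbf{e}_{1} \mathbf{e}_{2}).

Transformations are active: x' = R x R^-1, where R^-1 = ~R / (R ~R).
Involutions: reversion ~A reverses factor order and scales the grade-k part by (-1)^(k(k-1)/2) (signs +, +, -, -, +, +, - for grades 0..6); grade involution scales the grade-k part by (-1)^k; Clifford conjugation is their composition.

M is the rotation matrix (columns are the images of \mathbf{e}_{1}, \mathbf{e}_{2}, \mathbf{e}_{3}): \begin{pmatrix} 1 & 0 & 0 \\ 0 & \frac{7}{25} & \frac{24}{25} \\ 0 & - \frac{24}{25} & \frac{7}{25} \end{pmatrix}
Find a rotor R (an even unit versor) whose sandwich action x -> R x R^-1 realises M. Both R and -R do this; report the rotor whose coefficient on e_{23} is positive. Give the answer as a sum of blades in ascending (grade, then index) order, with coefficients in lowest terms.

Method: write R = a + b12*e_{12} + b13*e_{13} + b23*e_{23} with a^2 + b12^2 + b13^2 + b23^2 = 1 (so R^-1 = ~R). Expanding the columns R e_j ~R gives tr M = 4a^2 - 1 and, from the antisymmetric part, M21 - M12 = -4a*b12, M13 - M31 = 4a*b13, M32 - M23 = -4a*b23.
Here tr M = \frac{39}{25}, so a^2 = (1 + tr M)/4 = \frac{16}{25} and a = ±\frac{4}{5}. Taking a = \frac{4}{5}: M21 - M12 = 0, M13 - M31 = 0, M32 - M23 = -\frac{48}{25}, giving b12 = 0, b13 = 0, b23 = \frac{3}{5}, i.e. R = \frac{4}{5} + \frac{3}{5} e_{23}.
Its e_{23} coefficient is already positive.
Answer: \frac{4}{5} + \frac{3}{5} e_{23}. Sheet selection: the two-to-one cover makes ±R indistinguishable at the matrix level (trace \frac{39}{25}), so uniqueness comes from the required sign on e_{23}.


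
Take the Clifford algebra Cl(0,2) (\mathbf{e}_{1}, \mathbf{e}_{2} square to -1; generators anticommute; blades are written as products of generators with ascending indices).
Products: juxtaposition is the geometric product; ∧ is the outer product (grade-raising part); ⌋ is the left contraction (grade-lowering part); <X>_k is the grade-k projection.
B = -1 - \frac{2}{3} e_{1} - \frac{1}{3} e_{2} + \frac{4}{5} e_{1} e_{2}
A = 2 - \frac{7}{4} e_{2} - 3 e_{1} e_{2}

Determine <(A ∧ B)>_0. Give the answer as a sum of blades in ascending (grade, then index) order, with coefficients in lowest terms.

step 1: -2 - \frac{4}{3} e_{1} + \frac{13}{12} e_{2} + \frac{103}{30} e_{1} e_{2}
step 2: -2
Answer: -2


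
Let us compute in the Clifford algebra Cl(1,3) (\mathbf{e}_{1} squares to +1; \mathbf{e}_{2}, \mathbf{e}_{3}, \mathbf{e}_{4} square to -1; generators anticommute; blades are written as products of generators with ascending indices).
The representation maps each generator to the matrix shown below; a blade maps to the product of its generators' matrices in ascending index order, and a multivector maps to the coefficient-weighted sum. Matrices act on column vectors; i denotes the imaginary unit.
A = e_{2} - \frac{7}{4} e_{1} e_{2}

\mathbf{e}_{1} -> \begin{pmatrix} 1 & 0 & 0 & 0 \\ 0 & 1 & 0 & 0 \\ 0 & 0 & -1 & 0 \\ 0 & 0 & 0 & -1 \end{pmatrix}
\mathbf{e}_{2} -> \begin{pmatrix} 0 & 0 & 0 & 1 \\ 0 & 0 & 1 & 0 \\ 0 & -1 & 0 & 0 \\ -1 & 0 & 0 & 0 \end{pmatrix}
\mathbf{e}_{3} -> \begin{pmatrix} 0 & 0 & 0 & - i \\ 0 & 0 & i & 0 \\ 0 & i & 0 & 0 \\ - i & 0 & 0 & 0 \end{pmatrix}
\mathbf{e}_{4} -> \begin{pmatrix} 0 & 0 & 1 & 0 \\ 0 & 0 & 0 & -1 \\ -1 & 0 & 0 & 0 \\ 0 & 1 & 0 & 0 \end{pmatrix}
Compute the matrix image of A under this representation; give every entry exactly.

Bivector images (products of the table entries): rho(e_{1} e_{2}) = rho(\mathbf{e}_{1})rho(\mathbf{e}_{2}) = \begin{pmatrix} 0 & 0 & 0 & 1 \\ 0 & 0 & 1 & 0 \\ 0 & 1 & 0 & 0 \\ 1 & 0 & 0 & 0 \end{pmatrix}.
M = (1)*rho(e_{2}) + (-\frac{7}{4})*rho(e_{1} e_{2}), summed entrywise:
Answer: \begin{pmatrix} 0 & 0 & 0 & - \frac{3}{4} \\ 0 & 0 & - \frac{3}{4} & 0 \\ 0 & - \frac{11}{4} & 0 & 0 \\ - \frac{11}{4} & 0 & 0 & 0 \end{pmatrix}


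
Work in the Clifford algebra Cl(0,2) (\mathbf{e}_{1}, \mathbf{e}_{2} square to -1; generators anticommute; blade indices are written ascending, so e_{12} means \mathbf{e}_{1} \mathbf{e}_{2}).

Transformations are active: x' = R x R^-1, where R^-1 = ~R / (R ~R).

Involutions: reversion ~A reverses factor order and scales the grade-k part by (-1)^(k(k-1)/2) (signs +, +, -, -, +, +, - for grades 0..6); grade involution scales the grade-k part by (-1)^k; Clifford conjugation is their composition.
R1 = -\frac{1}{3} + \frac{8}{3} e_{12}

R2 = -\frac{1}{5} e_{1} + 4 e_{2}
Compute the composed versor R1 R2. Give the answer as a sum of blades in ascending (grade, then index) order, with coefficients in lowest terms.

Distribute over the terms of R1 (each basis-blade product reordered to ascending indices, repeated generators contracted through their squares):
(-\frac{1}{3}) R2 = \frac{1}{15} e_{1} - \frac{4}{3} e_{2}
(\frac{8}{3} e_{12}) R2 = -\frac{32}{3} e_{1} - \frac{8}{15} e_{2}
Summing the partial products and collecting blades:
Answer: -\frac{53}{5} e_{1} - \frac{28}{15} e_{2}


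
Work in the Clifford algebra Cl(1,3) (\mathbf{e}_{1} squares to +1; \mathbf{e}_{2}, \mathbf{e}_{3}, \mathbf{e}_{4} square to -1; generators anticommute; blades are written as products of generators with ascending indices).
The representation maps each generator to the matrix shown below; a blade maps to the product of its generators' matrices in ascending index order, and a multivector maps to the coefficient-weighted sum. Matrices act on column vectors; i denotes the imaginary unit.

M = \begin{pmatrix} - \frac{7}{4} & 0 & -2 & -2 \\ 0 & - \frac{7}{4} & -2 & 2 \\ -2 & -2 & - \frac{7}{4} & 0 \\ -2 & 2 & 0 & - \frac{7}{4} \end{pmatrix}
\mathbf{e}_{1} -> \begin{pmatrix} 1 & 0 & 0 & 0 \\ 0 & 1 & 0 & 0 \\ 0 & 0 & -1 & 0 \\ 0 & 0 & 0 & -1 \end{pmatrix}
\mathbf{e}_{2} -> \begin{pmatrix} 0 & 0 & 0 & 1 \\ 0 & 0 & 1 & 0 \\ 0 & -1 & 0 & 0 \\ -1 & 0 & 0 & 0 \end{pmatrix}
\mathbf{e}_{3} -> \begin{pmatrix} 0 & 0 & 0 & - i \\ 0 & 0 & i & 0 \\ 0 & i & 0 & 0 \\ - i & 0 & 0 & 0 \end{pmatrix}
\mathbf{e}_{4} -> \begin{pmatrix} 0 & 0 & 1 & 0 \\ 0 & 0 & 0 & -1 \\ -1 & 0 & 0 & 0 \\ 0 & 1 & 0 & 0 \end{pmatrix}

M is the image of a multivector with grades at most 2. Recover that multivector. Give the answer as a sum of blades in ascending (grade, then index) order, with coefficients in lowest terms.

Method: the blade images are trace-orthogonal — tr(rho(e_A) rho(e_B)^-1) = 4 if A = B and 0 otherwise — and rho(e_A)^-1 = (e_A)^2 * rho(e_A) with (e_A)^2 = +1 or -1, so the coefficient of e_A in the preimage is (e_A)^2 * tr(M rho(e_A))/4.
Nonzero projections over blades of grade <= 2: 1: (1)^2 = +1, tr(M 1) = -7, coefficient -\frac{7}{4}; e_{1} e_{2}: (e_{1} e_{2})^2 = +1, tr(M rho(e_{1} e_{2})) = -8, coefficient -2; e_{1} e_{4}: (e_{1} e_{4})^2 = +1, tr(M rho(e_{1} e_{4})) = -8, coefficient -2. Every other blade of grade <= 2 projects to 0.
Answer: -\frac{7}{4} - 2 e_{1} e_{2} - 2 e_{1} e_{4}


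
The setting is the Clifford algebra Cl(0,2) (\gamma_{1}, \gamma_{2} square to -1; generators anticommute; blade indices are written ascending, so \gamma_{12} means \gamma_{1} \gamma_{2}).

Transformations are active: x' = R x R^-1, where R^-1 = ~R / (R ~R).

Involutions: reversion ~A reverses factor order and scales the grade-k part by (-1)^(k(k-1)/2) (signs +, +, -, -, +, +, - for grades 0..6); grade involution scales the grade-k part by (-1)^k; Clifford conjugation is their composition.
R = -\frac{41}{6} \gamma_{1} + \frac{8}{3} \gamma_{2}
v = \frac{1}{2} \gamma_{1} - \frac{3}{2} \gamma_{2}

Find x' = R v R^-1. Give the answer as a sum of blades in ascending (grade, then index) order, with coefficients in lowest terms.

~R = -\frac{41}{6} \gamma_{1} + \frac{8}{3} \gamma_{2}, and R ~R = -\frac{1937}{36}, so R^-1 = ~R / (-\frac{1937}{36}).
R v = \frac{89}{12} + \frac{107}{12} \gamma_{12}
Answer: \frac{5361}{3874} \gamma_{1} + \frac{2963}{3874} \gamma_{2}


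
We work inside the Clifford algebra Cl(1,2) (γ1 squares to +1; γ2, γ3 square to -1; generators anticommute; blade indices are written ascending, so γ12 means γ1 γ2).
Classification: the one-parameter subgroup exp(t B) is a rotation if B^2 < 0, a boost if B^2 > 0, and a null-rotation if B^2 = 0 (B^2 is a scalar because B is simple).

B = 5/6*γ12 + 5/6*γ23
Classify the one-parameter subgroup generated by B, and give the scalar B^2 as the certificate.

B^2 term by term: the squares give (5/6)^2*(γ12)^2 + (5/6)^2*(γ23)^2 = 25/36*(+1) + 25/36*(-1) = 0 (each basis 2-blade squares to minus the product of its generators' squares); cross terms between blades sharing an index anticommute and cancel. So B^2 = 0.
Answer: null-rotation, certificate B^2 = 0. B^2 = 0 is basis-independent, so its sign is the whole story.


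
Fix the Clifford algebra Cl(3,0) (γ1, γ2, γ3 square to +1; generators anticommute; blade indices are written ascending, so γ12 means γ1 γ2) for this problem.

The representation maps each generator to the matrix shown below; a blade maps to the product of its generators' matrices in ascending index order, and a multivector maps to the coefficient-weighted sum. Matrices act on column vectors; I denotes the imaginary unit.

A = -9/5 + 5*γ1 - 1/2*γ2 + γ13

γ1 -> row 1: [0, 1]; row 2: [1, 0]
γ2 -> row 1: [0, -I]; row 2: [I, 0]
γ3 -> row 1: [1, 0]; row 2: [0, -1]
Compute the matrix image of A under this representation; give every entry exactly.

Bivector images (products of the table entries): rho(γ13) = rho(γ1)rho(γ3) = row 1: [0, -1]; row 2: [1, 0].
M = (-9/5)*1 + (5)*rho(γ1) + (-1/2)*rho(γ2) + (1)*rho(γ13), summed entrywise (1 is the identity matrix):
Answer: row 1: [-9/5, 4 + I/2]; row 2: [6 - I/2, -9/5]


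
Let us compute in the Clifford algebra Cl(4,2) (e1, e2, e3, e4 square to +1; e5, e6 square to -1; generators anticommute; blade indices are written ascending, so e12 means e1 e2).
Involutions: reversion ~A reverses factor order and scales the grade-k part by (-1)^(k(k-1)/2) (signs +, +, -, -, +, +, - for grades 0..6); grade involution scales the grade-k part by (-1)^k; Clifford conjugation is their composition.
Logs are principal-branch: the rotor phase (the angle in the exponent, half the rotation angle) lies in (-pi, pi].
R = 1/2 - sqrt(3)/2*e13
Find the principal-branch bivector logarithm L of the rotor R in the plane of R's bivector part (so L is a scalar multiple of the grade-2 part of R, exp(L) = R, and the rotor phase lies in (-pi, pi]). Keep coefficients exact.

The scalar part of R is 1/2, and that scalar determines the rotor phase on the principal branch; recovering the unit plane as bivector-part over sine of the phase gives L = phase * plane.
Concretely: cos(phase) = 1/2 gives phase = ±pi/3, and since phase/sin(phase) is even the sign is immaterial: L = (phase/sin(phase)) * <R>_2 = (2*sqrt(3)*pi/9) * <R>_2.
Answer: -pi/3*e13


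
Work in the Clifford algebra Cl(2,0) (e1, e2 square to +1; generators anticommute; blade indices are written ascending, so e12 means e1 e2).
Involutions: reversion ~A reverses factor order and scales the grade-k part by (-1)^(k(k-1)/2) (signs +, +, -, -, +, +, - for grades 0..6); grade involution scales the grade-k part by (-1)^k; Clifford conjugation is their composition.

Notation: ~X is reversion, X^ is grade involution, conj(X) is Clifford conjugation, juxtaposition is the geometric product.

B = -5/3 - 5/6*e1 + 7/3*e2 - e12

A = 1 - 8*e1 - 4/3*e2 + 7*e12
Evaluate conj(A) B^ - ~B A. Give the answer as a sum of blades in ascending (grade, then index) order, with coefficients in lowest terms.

first term: -46/9 + 31/6*e1 - 121/18*e2 - 82/9*e12
second term: -46/9 - 31/6*e1 + 121/18*e2 + 82/9*e12
Answer: 31/3*e1 - 121/9*e2 - 164/9*e12


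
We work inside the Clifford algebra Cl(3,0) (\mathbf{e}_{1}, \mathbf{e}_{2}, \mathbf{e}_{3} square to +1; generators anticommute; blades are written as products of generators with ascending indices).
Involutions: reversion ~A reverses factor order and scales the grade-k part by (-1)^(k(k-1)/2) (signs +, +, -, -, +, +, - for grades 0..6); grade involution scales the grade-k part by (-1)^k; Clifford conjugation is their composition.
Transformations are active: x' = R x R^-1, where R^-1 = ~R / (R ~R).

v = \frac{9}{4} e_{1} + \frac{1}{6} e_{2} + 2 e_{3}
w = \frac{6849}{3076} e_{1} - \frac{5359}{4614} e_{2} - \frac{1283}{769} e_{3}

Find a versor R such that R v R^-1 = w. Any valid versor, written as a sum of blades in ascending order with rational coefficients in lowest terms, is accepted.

Why this works: both vectors square to \frac{1309}{144}, so q(v) = q(w) and R = v + w = \frac{6885}{1538} e_{1} - \frac{765}{769} e_{2} + \frac{255}{769} e_{3} carries v to w — its own direction survives, the complement (v - w)/2 flips.
Answer: \frac{6885}{1538} e_{1} - \frac{765}{769} e_{2} + \frac{255}{769} e_{3}


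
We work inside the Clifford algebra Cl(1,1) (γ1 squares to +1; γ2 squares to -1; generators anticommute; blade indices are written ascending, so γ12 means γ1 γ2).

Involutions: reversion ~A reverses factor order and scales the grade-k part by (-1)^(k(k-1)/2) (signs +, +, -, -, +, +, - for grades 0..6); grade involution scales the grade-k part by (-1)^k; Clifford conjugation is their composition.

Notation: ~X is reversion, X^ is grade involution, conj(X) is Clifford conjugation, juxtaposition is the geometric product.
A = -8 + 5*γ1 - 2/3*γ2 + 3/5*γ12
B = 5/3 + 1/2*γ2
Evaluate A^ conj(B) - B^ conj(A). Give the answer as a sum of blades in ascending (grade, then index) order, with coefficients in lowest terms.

first term: -13 - 241/30*γ1 + 46/9*γ2 + 7/2*γ12
second term: -13 - 241/30*γ1 + 46/9*γ2 - 7/2*γ12
Answer: 7*γ12


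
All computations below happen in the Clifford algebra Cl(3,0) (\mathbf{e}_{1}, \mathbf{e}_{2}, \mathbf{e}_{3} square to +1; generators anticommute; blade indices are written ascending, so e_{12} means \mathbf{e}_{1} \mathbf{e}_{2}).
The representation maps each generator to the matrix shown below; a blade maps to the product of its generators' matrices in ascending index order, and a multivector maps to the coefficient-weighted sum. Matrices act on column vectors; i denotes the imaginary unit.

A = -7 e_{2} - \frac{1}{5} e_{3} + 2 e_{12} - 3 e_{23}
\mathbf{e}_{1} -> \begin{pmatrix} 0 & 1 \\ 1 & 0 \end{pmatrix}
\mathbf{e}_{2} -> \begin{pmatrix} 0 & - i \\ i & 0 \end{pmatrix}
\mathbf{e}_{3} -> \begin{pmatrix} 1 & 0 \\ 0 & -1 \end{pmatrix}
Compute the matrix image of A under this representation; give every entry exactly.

Bivector images (products of the table entries): rho(e_{12}) = rho(\mathbf{e}_{1})rho(\mathbf{e}_{2}) = \begin{pmatrix} i & 0 \\ 0 & - i \end{pmatrix}; rho(e_{23}) = rho(\mathbf{e}_{2})rho(\mathbf{e}_{3}) = \begin{pmatrix} 0 & i \\ i & 0 \end{pmatrix}.
M = (-7)*rho(e_{2}) + (-\frac{1}{5})*rho(e_{3}) + (2)*rho(e_{12}) + (-3)*rho(e_{23}), summed entrywise:
Answer: \begin{pmatrix} - \frac{1}{5} + 2 i & 4 i \\ - 10 i & \frac{1}{5} - 2 i \end{pmatrix}


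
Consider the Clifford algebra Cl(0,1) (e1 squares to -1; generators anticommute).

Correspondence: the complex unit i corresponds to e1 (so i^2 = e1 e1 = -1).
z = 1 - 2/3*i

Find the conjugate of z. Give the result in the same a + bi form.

In blades: z = 1 - 2/3*e1.
Conjugation here is Clifford conjugation: the scalar is fixed and the grade-1 and grade-2 blades all flip sign, giving 1 + 2/3*e1; translating back:
Answer: 1 + 2/3*i


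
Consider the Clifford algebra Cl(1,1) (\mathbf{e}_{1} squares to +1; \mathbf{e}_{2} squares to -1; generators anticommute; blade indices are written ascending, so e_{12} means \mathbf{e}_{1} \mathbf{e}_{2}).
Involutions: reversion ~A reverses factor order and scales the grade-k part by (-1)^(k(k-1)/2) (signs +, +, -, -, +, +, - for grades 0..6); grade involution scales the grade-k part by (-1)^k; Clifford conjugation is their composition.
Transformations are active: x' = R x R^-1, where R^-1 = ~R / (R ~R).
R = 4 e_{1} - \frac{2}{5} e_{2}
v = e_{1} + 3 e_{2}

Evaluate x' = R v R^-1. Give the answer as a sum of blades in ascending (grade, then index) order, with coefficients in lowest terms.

~R = 4 e_{1} - \frac{2}{5} e_{2}, and R ~R = \frac{396}{25}, so R^-1 = ~R / (\frac{396}{25}).
R v = \frac{26}{5} + \frac{62}{5} e_{12}
Answer: \frac{161}{99} e_{1} - \frac{323}{99} e_{2}


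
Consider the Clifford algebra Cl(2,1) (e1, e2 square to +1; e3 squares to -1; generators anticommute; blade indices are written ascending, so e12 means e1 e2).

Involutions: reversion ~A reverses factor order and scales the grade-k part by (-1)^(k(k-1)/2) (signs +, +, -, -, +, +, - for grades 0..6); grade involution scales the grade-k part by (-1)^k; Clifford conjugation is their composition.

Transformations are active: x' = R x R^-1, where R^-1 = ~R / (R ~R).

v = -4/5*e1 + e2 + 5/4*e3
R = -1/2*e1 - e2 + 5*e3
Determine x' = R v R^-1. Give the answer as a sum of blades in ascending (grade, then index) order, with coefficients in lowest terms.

~R = -1/2*e1 - e2 + 5*e3, and R ~R = -95/4, so R^-1 = ~R / (-95/4).
R v = -137/20 - 13/10*e12 + 27/8*e13 - 25/4*e23
Answer: 243/475*e1 - 749/475*e2 + 621/380*e3


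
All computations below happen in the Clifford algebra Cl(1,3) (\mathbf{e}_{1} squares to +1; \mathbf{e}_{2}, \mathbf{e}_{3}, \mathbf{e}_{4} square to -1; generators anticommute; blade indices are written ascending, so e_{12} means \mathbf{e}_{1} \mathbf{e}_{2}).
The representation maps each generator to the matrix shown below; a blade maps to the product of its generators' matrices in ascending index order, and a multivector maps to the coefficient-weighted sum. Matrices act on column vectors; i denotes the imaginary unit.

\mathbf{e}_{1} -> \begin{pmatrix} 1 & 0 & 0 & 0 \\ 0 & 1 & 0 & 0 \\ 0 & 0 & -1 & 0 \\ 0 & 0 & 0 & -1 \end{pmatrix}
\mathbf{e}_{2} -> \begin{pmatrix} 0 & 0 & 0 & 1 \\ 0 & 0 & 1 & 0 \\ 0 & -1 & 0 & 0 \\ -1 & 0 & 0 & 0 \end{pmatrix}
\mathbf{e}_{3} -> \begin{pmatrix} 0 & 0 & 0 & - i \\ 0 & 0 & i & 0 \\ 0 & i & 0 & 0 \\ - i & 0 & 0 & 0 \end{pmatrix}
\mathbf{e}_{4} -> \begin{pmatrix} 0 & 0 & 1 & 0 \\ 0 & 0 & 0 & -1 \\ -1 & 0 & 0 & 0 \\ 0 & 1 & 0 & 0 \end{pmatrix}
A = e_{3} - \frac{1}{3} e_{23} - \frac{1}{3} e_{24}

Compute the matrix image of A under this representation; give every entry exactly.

Bivector images (products of the table entries): rho(e_{23}) = rho(\mathbf{e}_{2})rho(\mathbf{e}_{3}) = \begin{pmatrix} - i & 0 & 0 & 0 \\ 0 & i & 0 & 0 \\ 0 & 0 & - i & 0 \\ 0 & 0 & 0 & i \end{pmatrix}; rho(e_{24}) = rho(\mathbf{e}_{2})rho(\mathbf{e}_{4}) = \begin{pmatrix} 0 & 1 & 0 & 0 \\ -1 & 0 & 0 & 0 \\ 0 & 0 & 0 & 1 \\ 0 & 0 & -1 & 0 \end{pmatrix}.
M = (1)*rho(e_{3}) + (-\frac{1}{3})*rho(e_{23}) + (-\frac{1}{3})*rho(e_{24}), summed entrywise:
Answer: \begin{pmatrix} \frac{i}{3} & - \frac{1}{3} & 0 & - i \\ \frac{1}{3} & - \frac{i}{3} & i & 0 \\ 0 & i & \frac{i}{3} & - \frac{1}{3} \\ - i & 0 & \frac{1}{3} & - \frac{i}{3} \end{pmatrix}


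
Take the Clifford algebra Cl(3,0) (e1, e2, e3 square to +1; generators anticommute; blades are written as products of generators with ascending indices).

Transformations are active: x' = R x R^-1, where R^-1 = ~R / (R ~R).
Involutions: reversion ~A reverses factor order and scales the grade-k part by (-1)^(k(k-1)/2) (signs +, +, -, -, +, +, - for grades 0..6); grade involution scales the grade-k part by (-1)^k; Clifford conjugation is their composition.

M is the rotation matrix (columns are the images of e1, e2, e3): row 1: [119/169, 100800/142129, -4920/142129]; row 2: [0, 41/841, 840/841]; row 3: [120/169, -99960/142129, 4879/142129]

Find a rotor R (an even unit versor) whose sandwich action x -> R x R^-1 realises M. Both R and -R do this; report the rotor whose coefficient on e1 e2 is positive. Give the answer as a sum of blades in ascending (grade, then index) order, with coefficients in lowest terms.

Method: write R = a + b12*e1 e2 + b13*e1 e3 + b23*e2 e3 with a^2 + b12^2 + b13^2 + b23^2 = 1 (so R^-1 = ~R). Expanding the columns R e_j ~R gives tr M = 4a^2 - 1 and, from the antisymmetric part, M21 - M12 = -4a*b12, M13 - M31 = 4a*b13, M32 - M23 = -4a*b23.
Here tr M = 111887/142129, so a^2 = (1 + tr M)/4 = 63504/142129 and a = ±252/377. Taking a = 252/377: M21 - M12 = -100800/142129, M13 - M31 = -105840/142129, M32 - M23 = -241920/142129, giving b12 = 100/377, b13 = -105/377, b23 = 240/377, i.e. R = 252/377 + 100/377*e1 e2 - 105/377*e1 e3 + 240/377*e2 e3.
Its e1 e2 coefficient is already positive.
Answer: 252/377 + 100/377*e1 e2 - 105/377*e1 e3 + 240/377*e2 e3. Why the constraint matters: R and -R act identically through the sandwich — M has trace 111887/142129 either way — so only the sign condition on e1 e2 picks one of the two preimages.


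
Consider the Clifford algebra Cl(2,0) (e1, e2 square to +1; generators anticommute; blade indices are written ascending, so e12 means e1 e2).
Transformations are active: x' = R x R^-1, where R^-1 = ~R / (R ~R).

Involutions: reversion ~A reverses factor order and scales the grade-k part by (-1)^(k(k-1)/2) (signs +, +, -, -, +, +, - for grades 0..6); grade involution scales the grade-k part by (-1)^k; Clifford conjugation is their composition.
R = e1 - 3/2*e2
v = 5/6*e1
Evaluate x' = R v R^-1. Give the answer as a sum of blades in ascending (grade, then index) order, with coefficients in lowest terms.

~R = e1 - 3/2*e2, and R ~R = 13/4, so R^-1 = ~R / (13/4).
R v = 5/6 + 5/4*e12
Answer: -25/78*e1 - 10/13*e2


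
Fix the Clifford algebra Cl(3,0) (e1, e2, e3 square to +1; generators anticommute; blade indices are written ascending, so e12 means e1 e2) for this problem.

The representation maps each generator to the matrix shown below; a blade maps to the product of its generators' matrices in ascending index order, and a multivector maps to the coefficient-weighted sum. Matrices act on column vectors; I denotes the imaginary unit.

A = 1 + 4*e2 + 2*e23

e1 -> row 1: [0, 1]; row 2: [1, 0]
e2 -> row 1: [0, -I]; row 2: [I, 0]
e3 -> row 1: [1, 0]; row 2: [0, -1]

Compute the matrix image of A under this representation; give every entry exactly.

Bivector images (products of the table entries): rho(e23) = rho(e2)rho(e3) = row 1: [0, I]; row 2: [I, 0].
M = (1)*1 + (4)*rho(e2) + (2)*rho(e23), summed entrywise (1 is the identity matrix):
Answer: row 1: [1, -2*I]; row 2: [6*I, 1]


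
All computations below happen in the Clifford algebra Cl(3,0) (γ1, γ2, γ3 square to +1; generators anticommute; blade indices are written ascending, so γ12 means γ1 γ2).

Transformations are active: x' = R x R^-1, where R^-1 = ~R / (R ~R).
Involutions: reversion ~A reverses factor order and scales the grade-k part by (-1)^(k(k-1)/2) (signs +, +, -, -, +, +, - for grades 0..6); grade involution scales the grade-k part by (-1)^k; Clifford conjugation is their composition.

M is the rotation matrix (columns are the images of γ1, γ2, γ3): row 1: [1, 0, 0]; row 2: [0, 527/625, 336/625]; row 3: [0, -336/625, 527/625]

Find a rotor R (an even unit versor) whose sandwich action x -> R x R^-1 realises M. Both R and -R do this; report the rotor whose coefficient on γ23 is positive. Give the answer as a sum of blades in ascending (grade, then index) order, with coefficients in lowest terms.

Method: write R = a + b12*γ12 + b13*γ13 + b23*γ23 with a^2 + b12^2 + b13^2 + b23^2 = 1 (so R^-1 = ~R). Expanding the columns R e_j ~R gives tr M = 4a^2 - 1 and, from the antisymmetric part, M21 - M12 = -4a*b12, M13 - M31 = 4a*b13, M32 - M23 = -4a*b23.
Here tr M = 1679/625, so a^2 = (1 + tr M)/4 = 576/625 and a = ±24/25. Taking a = 24/25: M21 - M12 = 0, M13 - M31 = 0, M32 - M23 = -672/625, giving b12 = 0, b13 = 0, b23 = 7/25, i.e. R = 24/25 + 7/25*γ23.
Its γ23 coefficient is already positive.
Answer: 24/25 + 7/25*γ23. Uniqueness: Spin(3) -> SO(3) maps R and -R to the same rotation of trace 1679/625; fixing the sign of the γ23 coefficient removes the ambiguity.
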